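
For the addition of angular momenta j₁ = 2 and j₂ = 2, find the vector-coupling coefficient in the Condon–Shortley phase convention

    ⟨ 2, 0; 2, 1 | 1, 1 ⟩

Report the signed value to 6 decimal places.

+√(3/10) = +0.547723

j₁+j₂−J=3  J+j₁−j₂=1  J−j₁+j₂=1  j₁+j₂+J+1=6
(j₁±m₁, j₂±m₂, J±M) = (2,2,3,1,2,0)
P² = 6/5
sum k=2..2:
  [2] +1/2 = 1/2
S = 1/2
C² = P²·S² = 3/10 ; C = +0.547723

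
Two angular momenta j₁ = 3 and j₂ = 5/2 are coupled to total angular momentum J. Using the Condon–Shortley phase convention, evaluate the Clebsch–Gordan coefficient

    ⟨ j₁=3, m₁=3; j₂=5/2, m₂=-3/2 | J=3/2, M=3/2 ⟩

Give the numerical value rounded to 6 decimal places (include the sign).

triangle: 4!×2!×1!/8! = 48/40320
(j±m)!: 6!×0!×1!×4!×3!×0! = 103680
prefactor² = (2J+1)×Δ×N² = 3456/7
  k=0: +1/(0!×4!×0!×1!×2!×0!) = 1/48
Σ = 1/48  ⇒  CG² = 3456/7×1/48² = 3/14
CG = +√(3/14) = +0.462910

+0.462910  (= +√(3/14))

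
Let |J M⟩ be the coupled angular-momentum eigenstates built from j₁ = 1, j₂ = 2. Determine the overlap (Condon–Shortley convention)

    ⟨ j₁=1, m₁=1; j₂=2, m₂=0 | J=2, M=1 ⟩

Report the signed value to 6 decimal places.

√[5·1!1!3!/6! · 2!0!2!2!3!1!] = √(2)
  +(−1)^0/∏(0,1,0,2,1,1)! = 1/2  (running 1/2)
⟨..|..⟩ = √(2)·(1/2) = +0.707107

+0.707107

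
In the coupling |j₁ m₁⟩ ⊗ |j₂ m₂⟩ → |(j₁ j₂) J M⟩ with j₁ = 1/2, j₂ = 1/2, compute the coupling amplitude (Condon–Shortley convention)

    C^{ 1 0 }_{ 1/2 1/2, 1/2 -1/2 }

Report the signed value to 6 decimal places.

+√(1/2) = +0.707107

triangle: 0!*1!*1!/3! = 1/6
(j±m)!: 1!*0!*0!*1!*1!*1! = 1
prefactor² = (2J+1)*Δ*N² = 1/2
  k=0: +1/(0!*0!*0!*0!*1!*1!) = 1
Σ = 1  ⇒  CG² = 1/2*1² = 1/2
CG = +√(1/2) = +0.707107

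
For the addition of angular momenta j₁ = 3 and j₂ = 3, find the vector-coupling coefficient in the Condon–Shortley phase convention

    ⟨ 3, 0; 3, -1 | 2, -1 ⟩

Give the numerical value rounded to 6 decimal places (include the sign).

+0.154303

j₁+j₂−J=4  J+j₁−j₂=2  J−j₁+j₂=2  j₁+j₂+J+1=9
(j₁±m₁, j₂±m₂, J±M) = (3,3,2,4,1,3)
P² = 96/7
sum k=1..2:
  [1] −1/12 = -1/12
  [2] +1/8 = 1/8
S = 1/24
C² = P²·S² = 1/42 ; C = +0.154303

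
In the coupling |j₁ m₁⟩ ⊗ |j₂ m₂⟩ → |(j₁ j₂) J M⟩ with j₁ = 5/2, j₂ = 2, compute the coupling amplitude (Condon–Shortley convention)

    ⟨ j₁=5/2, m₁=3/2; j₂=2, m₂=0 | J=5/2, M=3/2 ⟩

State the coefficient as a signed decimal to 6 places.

-0.119523  (= −√(1/70))

triangle: 2!*3!*2!/8! = 24/40320
(j±m)!: 4!*1!*2!*2!*4!*1! = 2304
prefactor² = (2J+1)*Δ*N² = 288/35
  k=0: +1/(0!*2!*1!*2!*2!*0!) = 1/8
  k=1: −1/(1!*1!*0!*1!*3!*1!) = -1/6
Σ = -1/24  ⇒  CG² = 288/35*(-1/24)² = 1/70
CG = −√(1/70) = -0.119523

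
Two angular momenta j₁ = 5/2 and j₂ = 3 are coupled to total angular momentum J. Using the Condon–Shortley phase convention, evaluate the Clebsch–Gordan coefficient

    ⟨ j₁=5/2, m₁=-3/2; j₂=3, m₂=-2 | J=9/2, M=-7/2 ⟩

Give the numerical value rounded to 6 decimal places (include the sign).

√[10·1!4!5!/11! · 1!4!1!5!1!8!] = √(921600/11)
  +(−1)^0/∏(0,1,4,1,0,4)! = 1/576  (running 1/576)
  +(−1)^1/∏(1,0,3,0,1,5)! = -1/720  (running 1/2880)
⟨..|..⟩ = √(921600/11)·(1/2880) = +0.100504

+0.100504  (= +√(1/99))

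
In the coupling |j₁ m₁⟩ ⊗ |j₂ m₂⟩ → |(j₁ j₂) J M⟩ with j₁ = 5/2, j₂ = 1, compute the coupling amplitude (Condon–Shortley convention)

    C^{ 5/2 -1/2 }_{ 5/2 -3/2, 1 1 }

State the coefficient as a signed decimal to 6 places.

√[6·1!4!1!/7! · 1!4!2!0!2!3!] = √(576/35)
  +(−1)^1/∏(1,0,3,1,1,0)! = -1/6  (running -1/6)
⟨..|..⟩ = √(576/35)·(-1/6) = -0.676123

−√(16/35) ≈ -0.676123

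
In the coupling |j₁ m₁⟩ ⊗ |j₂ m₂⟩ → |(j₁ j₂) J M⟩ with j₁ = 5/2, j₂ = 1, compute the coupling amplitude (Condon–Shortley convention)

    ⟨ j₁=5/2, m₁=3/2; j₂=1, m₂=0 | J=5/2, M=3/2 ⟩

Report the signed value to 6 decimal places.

+0.507093

√[6·1!4!1!/7! · 4!1!1!1!4!1!] = √(576/35)
  +(−1)^0/∏(0,1,1,1,3,0)! = 1/6  (running 1/6)
  +(−1)^1/∏(1,0,0,0,4,1)! = -1/24  (running 1/8)
⟨..|..⟩ = √(576/35)·(1/8) = +0.507093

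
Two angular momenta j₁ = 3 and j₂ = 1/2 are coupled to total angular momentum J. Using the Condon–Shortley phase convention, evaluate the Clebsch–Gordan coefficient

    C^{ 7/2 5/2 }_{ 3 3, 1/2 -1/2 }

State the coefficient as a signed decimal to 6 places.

√[8·0!6!1!/8! · 6!0!0!1!6!1!] = √(518400/7)
  +(−1)^0/∏(0,0,0,0,6,1)! = 1/720  (running 1/720)
⟨..|..⟩ = √(518400/7)·(1/720) = +0.377964

+√(1/7) ≈ +0.377964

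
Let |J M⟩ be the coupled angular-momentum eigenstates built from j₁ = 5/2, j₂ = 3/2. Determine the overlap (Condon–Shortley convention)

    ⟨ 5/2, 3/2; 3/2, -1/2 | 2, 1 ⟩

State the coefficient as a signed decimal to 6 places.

+√(1/42) ≈ +0.154303

triangle: 2!×3!×1!/7! = 12/5040
(j±m)!: 4!×1!×1!×2!×3!×1! = 288
prefactor² = (2J+1)×Δ×N² = 24/7
  k=0: +1/(0!×2!×1!×1!×2!×0!) = 1/4
  k=1: −1/(1!×1!×0!×0!×3!×1!) = -1/6
Σ = 1/12  ⇒  CG² = 24/7×1/12² = 1/42
CG = +√(1/42) = +0.154303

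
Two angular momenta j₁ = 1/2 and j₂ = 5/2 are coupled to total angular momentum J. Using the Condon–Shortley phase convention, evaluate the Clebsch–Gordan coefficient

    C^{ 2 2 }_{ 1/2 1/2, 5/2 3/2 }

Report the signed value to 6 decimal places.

+0.408248

triangle: 1!·0!·4!/6! = 24/720
(j±m)!: 1!·0!·4!·1!·4!·0! = 576
prefactor² = (2J+1)·Δ·N² = 96
  k=0: +1/(0!·1!·0!·4!·0!·0!) = 1/24
Σ = 1/24  ⇒  CG² = 96·1/24² = 1/6
CG = +√(1/6) = +0.408248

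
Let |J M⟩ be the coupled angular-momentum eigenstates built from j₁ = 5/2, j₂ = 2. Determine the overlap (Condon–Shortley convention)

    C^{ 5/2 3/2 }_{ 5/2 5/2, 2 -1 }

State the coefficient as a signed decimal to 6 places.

j₁+j₂−J=2  J+j₁−j₂=3  J−j₁+j₂=2  j₁+j₂+J+1=8
(j₁±m₁, j₂±m₂, J±M) = (5,0,1,3,4,1)
P² = 432/7
sum k=0..0:
  [0] +1/12 = 1/12
S = 1/12
C² = P²·S² = 3/7 ; C = +0.654654

+√(3/7) = +0.654654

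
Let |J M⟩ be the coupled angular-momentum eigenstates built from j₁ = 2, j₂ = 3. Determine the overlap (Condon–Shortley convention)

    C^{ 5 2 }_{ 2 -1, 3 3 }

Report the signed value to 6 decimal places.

+√(1/30) = +0.182574

√[11·0!4!6!/11! · 1!3!6!0!7!3!] = √(622080)
  +(−1)^0/∏(0,0,3,6,1,0)! = 1/4320  (running 1/4320)
⟨..|..⟩ = √(622080)·(1/4320) = +0.182574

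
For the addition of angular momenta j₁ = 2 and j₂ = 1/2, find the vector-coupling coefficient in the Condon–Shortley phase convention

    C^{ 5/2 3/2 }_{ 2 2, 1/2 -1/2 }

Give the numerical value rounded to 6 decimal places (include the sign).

triangle: 0!×4!×1!/6! = 24/720
(j±m)!: 4!×0!×0!×1!×4!×1! = 576
prefactor² = (2J+1)×Δ×N² = 576/5
  k=0: +1/(0!×0!×0!×0!×4!×1!) = 1/24
Σ = 1/24  ⇒  CG² = 576/5×1/24² = 1/5
CG = +√(1/5) = +0.447214

+0.447214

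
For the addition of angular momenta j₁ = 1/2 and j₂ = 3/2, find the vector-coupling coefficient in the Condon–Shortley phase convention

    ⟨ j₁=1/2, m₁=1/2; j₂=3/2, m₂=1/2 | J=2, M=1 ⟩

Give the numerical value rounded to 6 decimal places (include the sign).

√[5·0!1!3!/5! · 1!0!2!1!3!1!] = √(3)
  +(−1)^0/∏(0,0,0,2,1,1)! = 1/2  (running 1/2)
⟨..|..⟩ = √(3)·(1/2) = +0.866025

+0.866025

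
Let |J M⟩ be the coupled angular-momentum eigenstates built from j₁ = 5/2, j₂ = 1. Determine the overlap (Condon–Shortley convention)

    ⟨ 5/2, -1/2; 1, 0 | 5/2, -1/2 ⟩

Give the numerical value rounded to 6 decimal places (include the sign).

√[6·1!4!1!/7! · 2!3!1!1!2!3!] = √(144/35)
  +(−1)^0/∏(0,1,3,1,1,0)! = 1/6  (running 1/6)
  +(−1)^1/∏(1,0,2,0,2,1)! = -1/4  (running -1/12)
⟨..|..⟩ = √(144/35)·(-1/12) = -0.169031

-0.169031  (= −√(1/35))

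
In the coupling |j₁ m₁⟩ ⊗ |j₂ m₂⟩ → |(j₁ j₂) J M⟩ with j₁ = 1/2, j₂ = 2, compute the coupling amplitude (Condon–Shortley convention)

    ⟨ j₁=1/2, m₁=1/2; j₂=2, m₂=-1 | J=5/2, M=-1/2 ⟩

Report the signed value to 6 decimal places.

√[6·0!1!4!/6! · 1!0!1!3!2!3!] = √(72/5)
  +(−1)^0/∏(0,0,0,1,1,3)! = 1/6  (running 1/6)
⟨..|..⟩ = √(72/5)·(1/6) = +0.632456

+0.632456  (= +√(2/5))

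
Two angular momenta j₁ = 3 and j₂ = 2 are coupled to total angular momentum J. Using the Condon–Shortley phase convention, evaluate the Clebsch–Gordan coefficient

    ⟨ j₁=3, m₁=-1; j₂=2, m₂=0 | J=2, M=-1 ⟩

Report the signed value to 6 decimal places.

+0.377964

√[5·3!3!1!/8! · 2!4!2!2!1!3!] = √(36/7)
  +(−1)^1/∏(1,2,3,1,0,0)! = -1/12  (running -1/12)
  +(−1)^2/∏(2,1,2,0,1,1)! = 1/4  (running 1/6)
⟨..|..⟩ = √(36/7)·(1/6) = +0.377964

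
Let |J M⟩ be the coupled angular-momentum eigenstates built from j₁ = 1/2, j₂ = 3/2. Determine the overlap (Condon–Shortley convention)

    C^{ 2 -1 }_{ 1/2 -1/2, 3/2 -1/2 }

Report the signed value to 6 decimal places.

+0.866025  (= +√(3/4))

j₁+j₂−J=0  J+j₁−j₂=1  J−j₁+j₂=3  j₁+j₂+J+1=5
(j₁±m₁, j₂±m₂, J±M) = (0,1,1,2,1,3)
P² = 3
sum k=0..0:
  [0] +1/2 = 1/2
S = 1/2
C² = P²·S² = 3/4 ; C = +0.866025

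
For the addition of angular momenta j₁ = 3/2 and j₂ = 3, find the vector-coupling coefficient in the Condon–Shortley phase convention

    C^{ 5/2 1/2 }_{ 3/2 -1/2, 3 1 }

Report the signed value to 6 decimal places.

−√(1/70) ≈ -0.119523

√[6·2!1!4!/8! · 1!2!4!2!3!2!] = √(288/35)
  +(−1)^1/∏(1,1,1,3,0,1)! = -1/6  (running -1/6)
  +(−1)^2/∏(2,0,0,2,1,2)! = 1/8  (running -1/24)
⟨..|..⟩ = √(288/35)·(-1/24) = -0.119523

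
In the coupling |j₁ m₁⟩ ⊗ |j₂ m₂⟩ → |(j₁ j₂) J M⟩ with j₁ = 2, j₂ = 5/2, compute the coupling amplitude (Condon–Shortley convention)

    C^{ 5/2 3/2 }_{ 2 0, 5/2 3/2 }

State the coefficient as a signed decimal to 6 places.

−√(1/70) = -0.119523

j₁+j₂−J=2  J+j₁−j₂=2  J−j₁+j₂=3  j₁+j₂+J+1=8
(j₁±m₁, j₂±m₂, J±M) = (2,2,4,1,4,1)
P² = 288/35
sum k=1..2:
  [1] −1/6 = -1/6
  [2] +1/8 = 1/8
S = -1/24
C² = P²·S² = 1/70 ; C = -0.119523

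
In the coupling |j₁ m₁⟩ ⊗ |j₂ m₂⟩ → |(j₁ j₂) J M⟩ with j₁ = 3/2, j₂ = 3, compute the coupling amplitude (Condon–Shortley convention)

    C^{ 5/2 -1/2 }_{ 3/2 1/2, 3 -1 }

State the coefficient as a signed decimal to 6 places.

−√(1/70) = -0.119523

√[6·2!1!4!/8! · 2!1!2!4!2!3!] = √(288/35)
  +(−1)^0/∏(0,2,1,2,0,2)! = 1/8  (running 1/8)
  +(−1)^1/∏(1,1,0,1,1,3)! = -1/6  (running -1/24)
⟨..|..⟩ = √(288/35)·(-1/24) = -0.119523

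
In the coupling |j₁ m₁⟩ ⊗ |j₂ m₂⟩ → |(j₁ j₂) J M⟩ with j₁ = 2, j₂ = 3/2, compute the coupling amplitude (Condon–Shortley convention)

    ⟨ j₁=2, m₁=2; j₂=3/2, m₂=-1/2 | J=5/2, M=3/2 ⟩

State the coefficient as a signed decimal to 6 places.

j₁+j₂−J=1  J+j₁−j₂=3  J−j₁+j₂=2  j₁+j₂+J+1=7
(j₁±m₁, j₂±m₂, J±M) = (4,0,1,2,4,1)
P² = 576/35
sum k=0..0:
  [0] +1/6 = 1/6
S = 1/6
C² = P²·S² = 16/35 ; C = +0.676123

+0.676123  (= +√(16/35))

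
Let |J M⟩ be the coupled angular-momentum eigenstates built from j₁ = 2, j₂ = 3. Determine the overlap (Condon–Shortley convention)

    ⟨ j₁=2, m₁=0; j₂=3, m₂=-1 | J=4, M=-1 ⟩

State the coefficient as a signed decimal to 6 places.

j₁+j₂−J=1  J+j₁−j₂=3  J−j₁+j₂=5  j₁+j₂+J+1=10
(j₁±m₁, j₂±m₂, J±M) = (2,2,2,4,3,5)
P² = 1728/7
sum k=0..1:
  [0] +1/24 = 1/24
  [1] −1/48 = -1/48
S = 1/48
C² = P²·S² = 3/28 ; C = +0.327327

+0.327327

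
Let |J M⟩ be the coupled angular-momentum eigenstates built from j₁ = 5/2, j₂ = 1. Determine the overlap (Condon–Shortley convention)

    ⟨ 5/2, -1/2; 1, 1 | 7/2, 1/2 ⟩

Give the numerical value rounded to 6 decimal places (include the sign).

+√(2/7) ≈ +0.534522

triangle: 0!*5!*2!/8! = 240/40320
(j±m)!: 2!*3!*2!*0!*4!*3! = 3456
prefactor² = (2J+1)*Δ*N² = 1152/7
  k=0: +1/(0!*0!*3!*2!*2!*0!) = 1/24
Σ = 1/24  ⇒  CG² = 1152/7*1/24² = 2/7
CG = +√(2/7) = +0.534522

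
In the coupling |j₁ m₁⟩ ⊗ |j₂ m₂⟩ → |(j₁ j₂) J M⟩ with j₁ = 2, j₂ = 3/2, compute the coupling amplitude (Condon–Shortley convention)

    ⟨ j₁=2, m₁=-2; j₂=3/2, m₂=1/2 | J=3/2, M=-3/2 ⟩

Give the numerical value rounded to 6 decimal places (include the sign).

+√(2/5) ≈ +0.632456

√[4·2!2!1!/6! · 0!4!2!1!0!3!] = √(32/5)
  +(−1)^2/∏(2,0,2,0,0,1)! = 1/4  (running 1/4)
⟨..|..⟩ = √(32/5)·(1/4) = +0.632456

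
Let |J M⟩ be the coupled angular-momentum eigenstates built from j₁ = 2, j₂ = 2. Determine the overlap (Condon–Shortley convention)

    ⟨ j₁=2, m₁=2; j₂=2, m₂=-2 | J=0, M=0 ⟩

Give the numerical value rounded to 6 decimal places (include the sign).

√[1·4!0!0!/5! · 4!0!0!4!0!0!] = √(576/5)
  +(−1)^0/∏(0,4,0,0,0,0)! = 1/24  (running 1/24)
⟨..|..⟩ = √(576/5)·(1/24) = +0.447214

+0.447214  (= +√(1/5))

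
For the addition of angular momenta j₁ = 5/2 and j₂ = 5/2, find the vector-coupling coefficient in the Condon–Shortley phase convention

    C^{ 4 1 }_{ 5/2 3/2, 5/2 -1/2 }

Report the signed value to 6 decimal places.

+√(5/14) ≈ +0.597614

triangle: 1!×4!×4!/10! = 576/3628800
(j±m)!: 4!×1!×2!×3!×5!×3! = 207360
prefactor² = (2J+1)×Δ×N² = 10368/35
  k=0: +1/(0!×1!×1!×2!×3!×2!) = 1/24
  k=1: −1/(1!×0!×0!×1!×4!×3!) = -1/144
Σ = 5/144  ⇒  CG² = 10368/35×5/144² = 5/14
CG = +√(5/14) = +0.597614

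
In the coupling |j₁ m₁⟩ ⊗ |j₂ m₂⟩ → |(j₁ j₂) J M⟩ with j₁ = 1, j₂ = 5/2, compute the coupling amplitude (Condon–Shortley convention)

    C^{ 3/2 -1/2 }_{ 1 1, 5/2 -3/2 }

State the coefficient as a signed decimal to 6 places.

j₁+j₂−J=2  J+j₁−j₂=0  J−j₁+j₂=3  j₁+j₂+J+1=6
(j₁±m₁, j₂±m₂, J±M) = (2,0,1,4,1,2)
P² = 32/5
sum k=0..0:
  [0] +1/4 = 1/4
S = 1/4
C² = P²·S² = 2/5 ; C = +0.632456

+√(2/5) ≈ +0.632456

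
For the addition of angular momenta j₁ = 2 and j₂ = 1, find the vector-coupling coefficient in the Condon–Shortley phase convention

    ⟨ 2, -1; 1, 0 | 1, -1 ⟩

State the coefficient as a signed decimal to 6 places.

-0.547723

√[3·2!2!0!/5! · 1!3!1!1!0!2!] = √(6/5)
  +(−1)^1/∏(1,1,2,0,0,0)! = -1/2  (running -1/2)
⟨..|..⟩ = √(6/5)·(-1/2) = -0.547723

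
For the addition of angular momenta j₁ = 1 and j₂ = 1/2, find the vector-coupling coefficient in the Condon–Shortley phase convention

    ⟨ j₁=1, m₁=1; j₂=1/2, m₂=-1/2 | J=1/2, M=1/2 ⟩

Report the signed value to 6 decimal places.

+0.816497  (= +√(2/3))

j₁+j₂−J=1  J+j₁−j₂=1  J−j₁+j₂=0  j₁+j₂+J+1=3
(j₁±m₁, j₂±m₂, J±M) = (2,0,0,1,1,0)
P² = 2/3
sum k=0..0:
  [0] +1/1 = 1
S = 1
C² = P²·S² = 2/3 ; C = +0.816497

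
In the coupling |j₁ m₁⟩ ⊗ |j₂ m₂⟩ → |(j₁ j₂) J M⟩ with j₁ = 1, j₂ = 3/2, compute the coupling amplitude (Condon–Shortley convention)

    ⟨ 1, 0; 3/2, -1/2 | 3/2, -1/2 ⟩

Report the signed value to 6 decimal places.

+0.258199

√[4·1!1!2!/5! · 1!1!1!2!1!2!] = √(4/15)
  +(−1)^0/∏(0,1,1,1,0,1)! = 1  (running 1)
  +(−1)^1/∏(1,0,0,0,1,2)! = -1/2  (running 1/2)
⟨..|..⟩ = √(4/15)·(1/2) = +0.258199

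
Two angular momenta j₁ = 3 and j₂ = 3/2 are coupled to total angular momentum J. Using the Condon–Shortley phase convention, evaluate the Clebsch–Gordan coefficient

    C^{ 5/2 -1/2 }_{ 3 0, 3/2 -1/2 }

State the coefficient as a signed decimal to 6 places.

-0.414039

j₁+j₂−J=2  J+j₁−j₂=4  J−j₁+j₂=1  j₁+j₂+J+1=8
(j₁±m₁, j₂±m₂, J±M) = (3,3,1,2,2,3)
P² = 216/35
sum k=0..1:
  [0] +1/12 = 1/12
  [1] −1/4 = -1/4
S = -1/6
C² = P²·S² = 6/35 ; C = -0.414039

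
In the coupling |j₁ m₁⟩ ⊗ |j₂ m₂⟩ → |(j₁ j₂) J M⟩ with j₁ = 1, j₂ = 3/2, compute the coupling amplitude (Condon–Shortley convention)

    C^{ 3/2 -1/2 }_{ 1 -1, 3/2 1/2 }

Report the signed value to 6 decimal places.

√[4·1!1!2!/5! · 0!2!2!1!1!2!] = √(8/15)
  +(−1)^1/∏(1,0,1,1,0,1)! = -1  (running -1)
⟨..|..⟩ = √(8/15)·(-1) = -0.730297

-0.730297  (= −√(8/15))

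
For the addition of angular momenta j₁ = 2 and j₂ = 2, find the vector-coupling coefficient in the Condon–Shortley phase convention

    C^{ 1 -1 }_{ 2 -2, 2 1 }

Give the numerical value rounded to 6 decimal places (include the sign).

-0.447214  (= −√(1/5))

triangle: 3!*1!*1!/6! = 6/720
(j±m)!: 0!*4!*3!*1!*0!*2! = 288
prefactor² = (2J+1)*Δ*N² = 36/5
  k=3: −1/(3!*0!*1!*0!*0!*1!) = -1/6
Σ = -1/6  ⇒  CG² = 36/5*(-1/6)² = 1/5
CG = −√(1/5) = -0.447214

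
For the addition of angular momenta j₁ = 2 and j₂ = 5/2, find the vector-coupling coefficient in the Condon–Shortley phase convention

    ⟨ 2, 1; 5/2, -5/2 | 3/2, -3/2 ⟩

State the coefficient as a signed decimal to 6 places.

+0.534522

triangle: 3!·1!·2!/7! = 12/5040
(j±m)!: 3!·1!·0!·5!·0!·3! = 4320
prefactor² = (2J+1)·Δ·N² = 288/7
  k=0: +1/(0!·3!·1!·0!·0!·2!) = 1/12
Σ = 1/12  ⇒  CG² = 288/7·1/12² = 2/7
CG = +√(2/7) = +0.534522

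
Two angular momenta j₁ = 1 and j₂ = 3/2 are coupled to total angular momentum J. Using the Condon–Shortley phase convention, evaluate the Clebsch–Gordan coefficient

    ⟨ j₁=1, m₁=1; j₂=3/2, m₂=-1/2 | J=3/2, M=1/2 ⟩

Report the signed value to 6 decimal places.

√[4·1!1!2!/5! · 2!0!1!2!2!1!] = √(8/15)
  +(−1)^0/∏(0,1,0,1,1,1)! = 1  (running 1)
⟨..|..⟩ = √(8/15)·(1) = +0.730297

+0.730297  (= +√(8/15))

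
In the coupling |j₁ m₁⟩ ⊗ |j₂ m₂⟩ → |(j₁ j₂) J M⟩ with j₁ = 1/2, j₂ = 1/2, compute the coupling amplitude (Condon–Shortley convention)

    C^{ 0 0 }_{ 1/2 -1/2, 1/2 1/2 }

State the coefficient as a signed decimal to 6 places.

−√(1/2) ≈ -0.707107

triangle: 1!·0!·0!/2! = 1/2
(j±m)!: 0!·1!·1!·0!·0!·0! = 1
prefactor² = (2J+1)·Δ·N² = 1/2
  k=1: −1/(1!·0!·0!·0!·0!·0!) = -1
Σ = -1  ⇒  CG² = 1/2·(-1)² = 1/2
CG = −√(1/2) = -0.707107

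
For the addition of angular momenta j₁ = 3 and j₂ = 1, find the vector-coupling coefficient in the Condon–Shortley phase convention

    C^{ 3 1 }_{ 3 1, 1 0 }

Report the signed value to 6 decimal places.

√[7·1!5!1!/8! · 4!2!1!1!4!2!] = √(48)
  +(−1)^0/∏(0,1,2,1,3,0)! = 1/12  (running 1/12)
  +(−1)^1/∏(1,0,1,0,4,1)! = -1/24  (running 1/24)
⟨..|..⟩ = √(48)·(1/24) = +0.288675

+0.288675  (= +√(1/12))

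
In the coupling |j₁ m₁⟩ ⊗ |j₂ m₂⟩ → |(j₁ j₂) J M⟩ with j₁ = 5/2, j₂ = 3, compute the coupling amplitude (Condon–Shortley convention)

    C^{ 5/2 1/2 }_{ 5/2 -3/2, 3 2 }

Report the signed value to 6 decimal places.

j₁+j₂−J=3  J+j₁−j₂=2  J−j₁+j₂=3  j₁+j₂+J+1=9
(j₁±m₁, j₂±m₂, J±M) = (1,4,5,1,3,2)
P² = 288/7
sum k=2..3:
  [2] +1/24 = 1/24
  [3] −1/12 = -1/12
S = -1/24
C² = P²·S² = 1/14 ; C = -0.267261

−√(1/14) = -0.267261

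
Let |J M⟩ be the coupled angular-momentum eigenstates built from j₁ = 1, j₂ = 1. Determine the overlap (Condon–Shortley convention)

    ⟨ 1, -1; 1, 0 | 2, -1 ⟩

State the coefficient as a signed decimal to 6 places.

j₁+j₂−J=0  J+j₁−j₂=2  J−j₁+j₂=2  j₁+j₂+J+1=5
(j₁±m₁, j₂±m₂, J±M) = (0,2,1,1,1,3)
P² = 2
sum k=0..0:
  [0] +1/2 = 1/2
S = 1/2
C² = P²·S² = 1/2 ; C = +0.707107

+0.707107  (= +√(1/2))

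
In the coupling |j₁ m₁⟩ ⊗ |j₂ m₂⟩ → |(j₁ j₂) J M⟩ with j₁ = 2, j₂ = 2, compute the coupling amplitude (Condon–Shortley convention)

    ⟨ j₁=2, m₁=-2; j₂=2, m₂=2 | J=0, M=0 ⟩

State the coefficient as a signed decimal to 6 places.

√[1·4!0!0!/5! · 0!4!4!0!0!0!] = √(576/5)
  +(−1)^4/∏(4,0,0,0,0,0)! = 1/24  (running 1/24)
⟨..|..⟩ = √(576/5)·(1/24) = +0.447214

+√(1/5) = +0.447214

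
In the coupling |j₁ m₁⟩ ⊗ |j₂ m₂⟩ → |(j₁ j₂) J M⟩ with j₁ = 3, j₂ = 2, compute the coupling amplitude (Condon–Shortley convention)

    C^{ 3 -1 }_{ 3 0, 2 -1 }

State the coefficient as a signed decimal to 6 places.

triangle: 2!×4!×2!/9! = 96/362880
(j±m)!: 3!×3!×1!×3!×2!×4! = 10368
prefactor² = (2J+1)×Δ×N² = 96/5
  k=0: +1/(0!×2!×3!×1!×1!×1!) = 1/12
  k=1: −1/(1!×1!×2!×0!×2!×2!) = -1/8
Σ = -1/24  ⇒  CG² = 96/5×(-1/24)² = 1/30
CG = −√(1/30) = -0.182574

−√(1/30) ≈ -0.182574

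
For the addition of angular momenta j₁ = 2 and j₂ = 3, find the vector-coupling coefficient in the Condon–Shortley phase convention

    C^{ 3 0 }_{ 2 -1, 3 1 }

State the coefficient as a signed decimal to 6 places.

triangle: 2!·2!·4!/9! = 96/362880
(j±m)!: 1!·3!·4!·2!·3!·3! = 10368
prefactor² = (2J+1)·Δ·N² = 96/5
  k=1: −1/(1!·1!·2!·3!·0!·1!) = -1/12
  k=2: +1/(2!·0!·1!·2!·1!·2!) = 1/8
Σ = 1/24  ⇒  CG² = 96/5·1/24² = 1/30
CG = +√(1/30) = +0.182574

+√(1/30) = +0.182574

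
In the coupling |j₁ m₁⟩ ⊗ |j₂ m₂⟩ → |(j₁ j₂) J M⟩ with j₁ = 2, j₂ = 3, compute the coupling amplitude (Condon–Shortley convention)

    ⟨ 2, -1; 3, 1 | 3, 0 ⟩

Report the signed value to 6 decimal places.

√[7·2!2!4!/9! · 1!3!4!2!3!3!] = √(96/5)
  +(−1)^1/∏(1,1,2,3,0,1)! = -1/12  (running -1/12)
  +(−1)^2/∏(2,0,1,2,1,2)! = 1/8  (running 1/24)
⟨..|..⟩ = √(96/5)·(1/24) = +0.182574

+√(1/30) ≈ +0.182574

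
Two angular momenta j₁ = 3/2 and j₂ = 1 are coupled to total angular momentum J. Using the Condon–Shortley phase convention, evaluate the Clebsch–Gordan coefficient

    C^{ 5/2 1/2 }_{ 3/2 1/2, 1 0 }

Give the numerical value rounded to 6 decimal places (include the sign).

+√(3/5) = +0.774597

triangle: 0!*3!*2!/6! = 12/720
(j±m)!: 2!*1!*1!*1!*3!*2! = 24
prefactor² = (2J+1)*Δ*N² = 12/5
  k=0: +1/(0!*0!*1!*1!*2!*1!) = 1/2
Σ = 1/2  ⇒  CG² = 12/5*1/2² = 3/5
CG = +√(3/5) = +0.774597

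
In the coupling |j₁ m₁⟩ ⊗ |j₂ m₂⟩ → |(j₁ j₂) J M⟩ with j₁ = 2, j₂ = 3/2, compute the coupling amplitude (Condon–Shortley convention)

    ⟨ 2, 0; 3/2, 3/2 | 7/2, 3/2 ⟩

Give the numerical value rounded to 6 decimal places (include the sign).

+√(2/7) = +0.534522

j₁+j₂−J=0  J+j₁−j₂=4  J−j₁+j₂=3  j₁+j₂+J+1=8
(j₁±m₁, j₂±m₂, J±M) = (2,2,3,0,5,2)
P² = 1152/7
sum k=0..0:
  [0] +1/24 = 1/24
S = 1/24
C² = P²·S² = 2/7 ; C = +0.534522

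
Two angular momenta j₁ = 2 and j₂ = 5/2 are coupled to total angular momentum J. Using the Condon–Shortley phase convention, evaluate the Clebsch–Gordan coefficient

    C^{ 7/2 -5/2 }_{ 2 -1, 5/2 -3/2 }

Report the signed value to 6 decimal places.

+0.125988

triangle: 1!*3!*4!/9! = 144/362880
(j±m)!: 1!*3!*1!*4!*1!*6! = 103680
prefactor² = (2J+1)*Δ*N² = 2304/7
  k=0: +1/(0!*1!*3!*1!*0!*3!) = 1/36
  k=1: −1/(1!*0!*2!*0!*1!*4!) = -1/48
Σ = 1/144  ⇒  CG² = 2304/7*1/144² = 1/63
CG = +√(1/63) = +0.125988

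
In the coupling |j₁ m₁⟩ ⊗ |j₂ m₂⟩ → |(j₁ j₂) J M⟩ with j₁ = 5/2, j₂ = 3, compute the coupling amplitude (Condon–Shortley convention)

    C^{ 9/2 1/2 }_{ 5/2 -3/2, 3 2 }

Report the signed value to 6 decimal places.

triangle: 1!·4!·5!/11! = 2880/39916800
(j±m)!: 1!·4!·5!·1!·5!·4! = 8294400
prefactor² = (2J+1)·Δ·N² = 460800/77
  k=0: +1/(0!·1!·4!·5!·0!·0!) = 1/2880
  k=1: −1/(1!·0!·3!·4!·1!·1!) = -1/144
Σ = -19/2880  ⇒  CG² = 460800/77·(-19/2880)² = 361/1386
CG = −√(361/1386) = -0.510355

−√(361/1386) = -0.510355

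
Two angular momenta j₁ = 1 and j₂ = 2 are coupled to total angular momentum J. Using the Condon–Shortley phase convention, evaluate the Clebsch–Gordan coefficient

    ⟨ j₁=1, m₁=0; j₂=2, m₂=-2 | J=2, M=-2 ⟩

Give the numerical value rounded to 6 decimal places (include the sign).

+0.816497

√[5·1!1!3!/6! · 1!1!0!4!0!4!] = √(24)
  +(−1)^0/∏(0,1,1,0,0,3)! = 1/6  (running 1/6)
⟨..|..⟩ = √(24)·(1/6) = +0.816497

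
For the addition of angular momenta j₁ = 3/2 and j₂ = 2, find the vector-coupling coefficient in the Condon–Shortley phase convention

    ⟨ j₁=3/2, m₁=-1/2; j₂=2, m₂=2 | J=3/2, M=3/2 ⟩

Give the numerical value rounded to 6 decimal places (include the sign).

+√(2/5) = +0.632456

j₁+j₂−J=2  J+j₁−j₂=1  J−j₁+j₂=2  j₁+j₂+J+1=6
(j₁±m₁, j₂±m₂, J±M) = (1,2,4,0,3,0)
P² = 32/5
sum k=2..2:
  [2] +1/4 = 1/4
S = 1/4
C² = P²·S² = 2/5 ; C = +0.632456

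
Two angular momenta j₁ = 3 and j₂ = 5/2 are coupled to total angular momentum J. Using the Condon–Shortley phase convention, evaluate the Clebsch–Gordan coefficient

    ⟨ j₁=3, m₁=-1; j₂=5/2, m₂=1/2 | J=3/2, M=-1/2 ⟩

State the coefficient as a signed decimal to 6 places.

j₁+j₂−J=4  J+j₁−j₂=2  J−j₁+j₂=1  j₁+j₂+J+1=8
(j₁±m₁, j₂±m₂, J±M) = (2,4,3,2,1,2)
P² = 192/35
sum k=2..3:
  [2] +1/8 = 1/8
  [3] −1/6 = -1/6
S = -1/24
C² = P²·S² = 1/105 ; C = -0.097590

−√(1/105) ≈ -0.097590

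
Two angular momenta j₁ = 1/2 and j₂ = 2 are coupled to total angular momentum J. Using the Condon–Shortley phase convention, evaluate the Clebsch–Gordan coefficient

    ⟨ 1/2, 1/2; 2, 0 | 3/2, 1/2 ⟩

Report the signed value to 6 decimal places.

j₁+j₂−J=1  J+j₁−j₂=0  J−j₁+j₂=3  j₁+j₂+J+1=5
(j₁±m₁, j₂±m₂, J±M) = (1,0,2,2,2,1)
P² = 8/5
sum k=0..0:
  [0] +1/2 = 1/2
S = 1/2
C² = P²·S² = 2/5 ; C = +0.632456

+0.632456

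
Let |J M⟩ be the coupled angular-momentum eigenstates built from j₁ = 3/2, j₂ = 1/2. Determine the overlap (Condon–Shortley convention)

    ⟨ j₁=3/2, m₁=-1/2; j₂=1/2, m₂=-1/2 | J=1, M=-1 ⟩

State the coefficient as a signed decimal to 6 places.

+√(1/4) ≈ +0.500000

j₁+j₂−J=1  J+j₁−j₂=2  J−j₁+j₂=0  j₁+j₂+J+1=4
(j₁±m₁, j₂±m₂, J±M) = (1,2,0,1,0,2)
P² = 1
sum k=0..0:
  [0] +1/2 = 1/2
S = 1/2
C² = P²·S² = 1/4 ; C = +0.500000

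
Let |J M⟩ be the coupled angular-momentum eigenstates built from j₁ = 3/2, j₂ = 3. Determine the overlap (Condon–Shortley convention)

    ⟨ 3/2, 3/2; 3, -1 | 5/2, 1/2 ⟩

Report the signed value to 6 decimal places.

triangle: 2!·1!·4!/8! = 48/40320
(j±m)!: 3!·0!·2!·4!·3!·2! = 3456
prefactor² = (2J+1)·Δ·N² = 864/35
  k=0: +1/(0!·2!·0!·2!·1!·2!) = 1/8
Σ = 1/8  ⇒  CG² = 864/35·1/8² = 27/70
CG = +√(27/70) = +0.621059

+√(27/70) ≈ +0.621059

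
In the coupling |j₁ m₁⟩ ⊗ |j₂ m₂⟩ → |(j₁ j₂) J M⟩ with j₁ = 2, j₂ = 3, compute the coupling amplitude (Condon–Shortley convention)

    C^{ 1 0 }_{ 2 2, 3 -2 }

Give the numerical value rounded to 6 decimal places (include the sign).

+0.377964

j₁+j₂−J=4  J+j₁−j₂=0  J−j₁+j₂=2  j₁+j₂+J+1=7
(j₁±m₁, j₂±m₂, J±M) = (4,0,1,5,1,1)
P² = 576/7
sum k=0..0:
  [0] +1/24 = 1/24
S = 1/24
C² = P²·S² = 1/7 ; C = +0.377964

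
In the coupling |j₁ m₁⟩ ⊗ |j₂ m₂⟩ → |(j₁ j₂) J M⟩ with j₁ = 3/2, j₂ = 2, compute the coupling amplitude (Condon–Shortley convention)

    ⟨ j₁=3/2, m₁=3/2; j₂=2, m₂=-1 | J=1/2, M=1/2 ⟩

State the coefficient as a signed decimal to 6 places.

√[2·3!0!1!/5! · 3!0!1!3!1!0!] = √(18/5)
  +(−1)^0/∏(0,3,0,1,0,0)! = 1/6  (running 1/6)
⟨..|..⟩ = √(18/5)·(1/6) = +0.316228

+√(1/10) = +0.316228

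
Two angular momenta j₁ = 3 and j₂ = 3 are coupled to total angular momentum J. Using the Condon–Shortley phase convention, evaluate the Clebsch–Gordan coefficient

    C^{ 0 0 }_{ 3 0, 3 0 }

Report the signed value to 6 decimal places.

triangle: 6!*0!*0!/7! = 720/5040
(j±m)!: 3!*3!*3!*3!*0!*0! = 1296
prefactor² = (2J+1)*Δ*N² = 1296/7
  k=3: −1/(3!*3!*0!*0!*0!*0!) = -1/36
Σ = -1/36  ⇒  CG² = 1296/7*(-1/36)² = 1/7
CG = −√(1/7) = -0.377964

−√(1/7) ≈ -0.377964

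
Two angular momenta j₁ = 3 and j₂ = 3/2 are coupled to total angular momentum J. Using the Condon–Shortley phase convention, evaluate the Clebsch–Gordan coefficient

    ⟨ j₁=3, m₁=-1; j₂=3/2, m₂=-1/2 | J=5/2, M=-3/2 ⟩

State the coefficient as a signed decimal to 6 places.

triangle: 2!*4!*1!/8! = 48/40320
(j±m)!: 2!*4!*1!*2!*1!*4! = 2304
prefactor² = (2J+1)*Δ*N² = 576/35
  k=0: +1/(0!*2!*4!*1!*0!*0!) = 1/48
  k=1: −1/(1!*1!*3!*0!*1!*1!) = -1/6
Σ = -7/48  ⇒  CG² = 576/35*(-7/48)² = 7/20
CG = −√(7/20) = -0.591608

−√(7/20) ≈ -0.591608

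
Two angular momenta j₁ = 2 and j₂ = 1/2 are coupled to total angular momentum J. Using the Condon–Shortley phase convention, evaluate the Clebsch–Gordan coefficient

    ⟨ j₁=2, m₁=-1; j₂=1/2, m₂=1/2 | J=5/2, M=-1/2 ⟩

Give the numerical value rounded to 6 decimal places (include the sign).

√[6·0!4!1!/6! · 1!3!1!0!2!3!] = √(72/5)
  +(−1)^0/∏(0,0,3,1,1,0)! = 1/6  (running 1/6)
⟨..|..⟩ = √(72/5)·(1/6) = +0.632456

+√(2/5) = +0.632456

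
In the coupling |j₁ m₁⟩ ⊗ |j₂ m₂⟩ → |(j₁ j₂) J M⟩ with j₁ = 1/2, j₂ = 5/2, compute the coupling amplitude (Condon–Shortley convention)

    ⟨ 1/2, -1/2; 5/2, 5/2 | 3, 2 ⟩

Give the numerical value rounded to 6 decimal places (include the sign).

+√(1/6) = +0.408248

j₁+j₂−J=0  J+j₁−j₂=1  J−j₁+j₂=5  j₁+j₂+J+1=7
(j₁±m₁, j₂±m₂, J±M) = (0,1,5,0,5,1)
P² = 2400
sum k=0..0:
  [0] +1/120 = 1/120
S = 1/120
C² = P²·S² = 1/6 ; C = +0.408248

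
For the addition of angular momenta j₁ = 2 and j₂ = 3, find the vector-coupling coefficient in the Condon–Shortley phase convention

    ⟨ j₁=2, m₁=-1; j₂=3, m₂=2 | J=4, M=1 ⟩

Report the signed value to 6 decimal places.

√[9·1!3!5!/10! · 1!3!5!1!5!3!] = √(6480/7)
  +(−1)^0/∏(0,1,3,5,0,0)! = 1/720  (running 1/720)
  +(−1)^1/∏(1,0,2,4,1,1)! = -1/48  (running -7/360)
⟨..|..⟩ = √(6480/7)·(-7/360) = -0.591608

−√(7/20) = -0.591608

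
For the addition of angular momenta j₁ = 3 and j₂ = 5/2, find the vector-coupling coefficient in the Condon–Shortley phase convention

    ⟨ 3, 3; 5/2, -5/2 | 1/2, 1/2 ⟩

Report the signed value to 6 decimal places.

√[2·5!1!0!/7! · 6!0!0!5!1!0!] = √(28800/7)
  +(−1)^0/∏(0,5,0,0,1,0)! = 1/120  (running 1/120)
⟨..|..⟩ = √(28800/7)·(1/120) = +0.534522

+√(2/7) = +0.534522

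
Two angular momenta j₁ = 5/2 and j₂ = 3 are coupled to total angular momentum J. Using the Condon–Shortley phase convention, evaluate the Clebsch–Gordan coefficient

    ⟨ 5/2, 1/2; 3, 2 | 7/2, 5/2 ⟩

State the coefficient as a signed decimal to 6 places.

√[8·2!3!4!/10! · 3!2!5!1!6!1!] = √(4608/7)
  +(−1)^1/∏(1,1,1,4,2,0)! = -1/48  (running -1/48)
  +(−1)^2/∏(2,0,0,3,3,1)! = 1/72  (running -1/144)
⟨..|..⟩ = √(4608/7)·(-1/144) = -0.178174

−√(2/63) = -0.178174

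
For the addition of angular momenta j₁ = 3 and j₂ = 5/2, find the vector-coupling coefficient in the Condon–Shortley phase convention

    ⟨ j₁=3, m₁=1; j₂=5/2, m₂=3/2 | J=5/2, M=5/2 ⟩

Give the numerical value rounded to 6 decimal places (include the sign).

+0.534522

√[6·3!3!2!/9! · 4!2!4!1!5!0!] = √(1152/7)
  +(−1)^2/∏(2,1,0,2,3,0)! = 1/24  (running 1/24)
⟨..|..⟩ = √(1152/7)·(1/24) = +0.534522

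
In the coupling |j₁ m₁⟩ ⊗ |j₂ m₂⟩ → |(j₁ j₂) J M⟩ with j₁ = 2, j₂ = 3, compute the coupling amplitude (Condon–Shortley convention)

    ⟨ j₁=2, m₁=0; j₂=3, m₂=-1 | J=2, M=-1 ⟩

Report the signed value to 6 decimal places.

triangle: 3!×1!×3!/8! = 36/40320
(j±m)!: 2!×2!×2!×4!×1!×3! = 1152
prefactor² = (2J+1)×Δ×N² = 36/7
  k=1: −1/(1!×2!×1!×1!×0!×2!) = -1/4
  k=2: +1/(2!×1!×0!×0!×1!×3!) = 1/12
Σ = -1/6  ⇒  CG² = 36/7×(-1/6)² = 1/7
CG = −√(1/7) = -0.377964

−√(1/7) ≈ -0.377964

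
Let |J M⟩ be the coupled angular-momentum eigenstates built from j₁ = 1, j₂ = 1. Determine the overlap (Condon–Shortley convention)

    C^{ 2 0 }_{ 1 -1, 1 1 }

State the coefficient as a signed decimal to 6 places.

+√(1/6) ≈ +0.408248

√[5·0!2!2!/5! · 0!2!2!0!2!2!] = √(8/3)
  +(−1)^0/∏(0,0,2,2,0,0)! = 1/4  (running 1/4)
⟨..|..⟩ = √(8/3)·(1/4) = +0.408248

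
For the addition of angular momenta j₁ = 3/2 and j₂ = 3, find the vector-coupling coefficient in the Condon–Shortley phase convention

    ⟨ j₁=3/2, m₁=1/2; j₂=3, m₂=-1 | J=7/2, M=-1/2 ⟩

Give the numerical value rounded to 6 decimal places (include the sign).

+0.534522  (= +√(2/7))

√[8·1!2!5!/9! · 2!1!2!4!3!4!] = √(512/7)
  +(−1)^0/∏(0,1,1,2,1,3)! = 1/12  (running 1/12)
  +(−1)^1/∏(1,0,0,1,2,4)! = -1/48  (running 1/16)
⟨..|..⟩ = √(512/7)·(1/16) = +0.534522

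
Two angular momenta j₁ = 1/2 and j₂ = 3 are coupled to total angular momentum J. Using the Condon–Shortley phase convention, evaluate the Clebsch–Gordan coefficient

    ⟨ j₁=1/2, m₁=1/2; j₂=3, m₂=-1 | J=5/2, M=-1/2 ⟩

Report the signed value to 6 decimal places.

√[6·1!0!5!/7! · 1!0!2!4!2!3!] = √(576/7)
  +(−1)^0/∏(0,1,0,2,0,3)! = 1/12  (running 1/12)
⟨..|..⟩ = √(576/7)·(1/12) = +0.755929

+√(4/7) ≈ +0.755929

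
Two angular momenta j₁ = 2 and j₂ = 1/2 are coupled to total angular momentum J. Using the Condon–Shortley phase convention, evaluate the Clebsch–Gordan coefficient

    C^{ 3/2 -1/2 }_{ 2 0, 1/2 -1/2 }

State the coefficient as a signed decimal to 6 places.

+0.632456  (= +√(2/5))

√[4·1!3!0!/5! · 2!2!0!1!1!2!] = √(8/5)
  +(−1)^0/∏(0,1,2,0,1,0)! = 1/2  (running 1/2)
⟨..|..⟩ = √(8/5)·(1/2) = +0.632456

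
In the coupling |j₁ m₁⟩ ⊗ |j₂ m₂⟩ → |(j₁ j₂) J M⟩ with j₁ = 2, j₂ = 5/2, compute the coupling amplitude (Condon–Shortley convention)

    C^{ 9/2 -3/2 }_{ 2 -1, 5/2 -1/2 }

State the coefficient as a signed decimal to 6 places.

+√(10/21) ≈ +0.690066

√[10·0!4!5!/10! · 1!3!2!3!3!6!] = √(17280/7)
  +(−1)^0/∏(0,0,3,2,1,3)! = 1/72  (running 1/72)
⟨..|..⟩ = √(17280/7)·(1/72) = +0.690066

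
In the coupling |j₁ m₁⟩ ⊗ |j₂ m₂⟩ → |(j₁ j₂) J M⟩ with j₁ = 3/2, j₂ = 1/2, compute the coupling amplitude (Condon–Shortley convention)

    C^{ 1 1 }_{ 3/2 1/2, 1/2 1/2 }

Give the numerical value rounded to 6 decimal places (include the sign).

-0.500000  (= −√(1/4))

√[3·1!2!0!/4! · 2!1!1!0!2!0!] = √(1)
  +(−1)^1/∏(1,0,0,0,2,0)! = -1/2  (running -1/2)
⟨..|..⟩ = √(1)·(-1/2) = -0.500000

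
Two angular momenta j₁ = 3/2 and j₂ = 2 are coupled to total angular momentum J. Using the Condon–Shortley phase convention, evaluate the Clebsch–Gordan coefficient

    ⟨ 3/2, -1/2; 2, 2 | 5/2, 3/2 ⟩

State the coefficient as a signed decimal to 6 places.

−√(16/35) ≈ -0.676123

j₁+j₂−J=1  J+j₁−j₂=2  J−j₁+j₂=3  j₁+j₂+J+1=7
(j₁±m₁, j₂±m₂, J±M) = (1,2,4,0,4,1)
P² = 576/35
sum k=1..1:
  [1] −1/6 = -1/6
S = -1/6
C² = P²·S² = 16/35 ; C = -0.676123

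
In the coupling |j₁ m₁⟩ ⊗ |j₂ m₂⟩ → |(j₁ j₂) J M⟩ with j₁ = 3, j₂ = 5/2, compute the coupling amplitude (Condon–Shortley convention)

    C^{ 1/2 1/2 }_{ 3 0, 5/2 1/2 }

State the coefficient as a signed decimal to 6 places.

j₁+j₂−J=5  J+j₁−j₂=1  J−j₁+j₂=0  j₁+j₂+J+1=7
(j₁±m₁, j₂±m₂, J±M) = (3,3,3,2,1,0)
P² = 144/7
sum k=3..3:
  [3] −1/12 = -1/12
S = -1/12
C² = P²·S² = 1/7 ; C = -0.377964

−√(1/7) = -0.377964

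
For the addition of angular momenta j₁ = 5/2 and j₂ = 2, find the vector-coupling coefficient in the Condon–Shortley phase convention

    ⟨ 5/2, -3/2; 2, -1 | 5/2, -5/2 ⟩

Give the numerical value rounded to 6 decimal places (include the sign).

triangle: 2!·3!·2!/8! = 24/40320
(j±m)!: 1!·4!·1!·3!·0!·5! = 17280
prefactor² = (2J+1)·Δ·N² = 432/7
  k=1: −1/(1!·1!·3!·0!·0!·2!) = -1/12
Σ = -1/12  ⇒  CG² = 432/7·(-1/12)² = 3/7
CG = −√(3/7) = -0.654654

−√(3/7) ≈ -0.654654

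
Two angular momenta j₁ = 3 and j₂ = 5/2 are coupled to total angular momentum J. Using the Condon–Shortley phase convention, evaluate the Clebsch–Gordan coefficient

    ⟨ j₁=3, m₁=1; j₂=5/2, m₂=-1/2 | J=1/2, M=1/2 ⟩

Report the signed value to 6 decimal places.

+√(4/21) ≈ +0.436436

triangle: 5!*1!*0!/7! = 120/5040
(j±m)!: 4!*2!*2!*3!*1!*0! = 576
prefactor² = (2J+1)*Δ*N² = 192/7
  k=2: +1/(2!*3!*0!*0!*1!*0!) = 1/12
Σ = 1/12  ⇒  CG² = 192/7*1/12² = 4/21
CG = +√(4/21) = +0.436436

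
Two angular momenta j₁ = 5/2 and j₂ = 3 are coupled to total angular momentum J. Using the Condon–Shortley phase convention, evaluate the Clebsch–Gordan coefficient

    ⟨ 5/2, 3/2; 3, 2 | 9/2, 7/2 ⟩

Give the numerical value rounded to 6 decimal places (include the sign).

-0.100504

j₁+j₂−J=1  J+j₁−j₂=4  J−j₁+j₂=5  j₁+j₂+J+1=11
(j₁±m₁, j₂±m₂, J±M) = (4,1,5,1,8,1)
P² = 921600/11
sum k=0..1:
  [0] +1/720 = 1/720
  [1] −1/576 = -1/576
S = -1/2880
C² = P²·S² = 1/99 ; C = -0.100504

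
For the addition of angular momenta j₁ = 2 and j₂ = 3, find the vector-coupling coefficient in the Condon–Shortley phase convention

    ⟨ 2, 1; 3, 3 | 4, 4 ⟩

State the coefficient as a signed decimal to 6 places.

-0.774597

√[9·1!3!5!/10! · 3!1!6!0!8!0!] = √(311040)
  +(−1)^1/∏(1,0,0,5,3,0)! = -1/720  (running -1/720)
⟨..|..⟩ = √(311040)·(-1/720) = -0.774597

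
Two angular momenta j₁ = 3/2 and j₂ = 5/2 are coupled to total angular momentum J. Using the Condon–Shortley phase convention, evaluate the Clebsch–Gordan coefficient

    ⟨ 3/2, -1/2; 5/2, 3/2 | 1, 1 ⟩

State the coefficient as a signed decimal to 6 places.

+√(3/10) = +0.547723

√[3·3!0!2!/6! · 1!2!4!1!2!0!] = √(24/5)
  +(−1)^2/∏(2,1,0,2,0,0)! = 1/4  (running 1/4)
⟨..|..⟩ = √(24/5)·(1/4) = +0.547723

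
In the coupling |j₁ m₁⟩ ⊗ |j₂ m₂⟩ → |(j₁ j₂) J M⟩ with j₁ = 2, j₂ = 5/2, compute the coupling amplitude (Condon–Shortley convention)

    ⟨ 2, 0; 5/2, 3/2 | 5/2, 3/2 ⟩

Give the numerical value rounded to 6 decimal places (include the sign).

−√(1/70) ≈ -0.119523

triangle: 2!·2!·3!/8! = 24/40320
(j±m)!: 2!·2!·4!·1!·4!·1! = 2304
prefactor² = (2J+1)·Δ·N² = 288/35
  k=1: −1/(1!·1!·1!·3!·1!·0!) = -1/6
  k=2: +1/(2!·0!·0!·2!·2!·1!) = 1/8
Σ = -1/24  ⇒  CG² = 288/35·(-1/24)² = 1/70
CG = −√(1/70) = -0.119523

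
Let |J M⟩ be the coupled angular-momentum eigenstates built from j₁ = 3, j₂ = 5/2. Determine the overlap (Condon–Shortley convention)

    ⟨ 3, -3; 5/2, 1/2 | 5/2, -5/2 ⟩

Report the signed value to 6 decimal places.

-0.487950

triangle: 3!·3!·2!/9! = 72/362880
(j±m)!: 0!·6!·3!·2!·0!·5! = 1036800
prefactor² = (2J+1)·Δ·N² = 8640/7
  k=3: −1/(3!·0!·3!·0!·0!·2!) = -1/72
Σ = -1/72  ⇒  CG² = 8640/7·(-1/72)² = 5/21
CG = −√(5/21) = -0.487950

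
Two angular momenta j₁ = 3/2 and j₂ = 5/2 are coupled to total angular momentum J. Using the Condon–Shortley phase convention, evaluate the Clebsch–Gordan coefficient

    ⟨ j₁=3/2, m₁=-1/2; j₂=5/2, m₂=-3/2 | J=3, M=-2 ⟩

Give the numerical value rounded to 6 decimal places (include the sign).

+0.288675  (= +√(1/12))

√[7·1!2!4!/8! · 1!2!1!4!1!5!] = √(48)
  +(−1)^0/∏(0,1,2,1,0,3)! = 1/12  (running 1/12)
  +(−1)^1/∏(1,0,1,0,1,4)! = -1/24  (running 1/24)
⟨..|..⟩ = √(48)·(1/24) = +0.288675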